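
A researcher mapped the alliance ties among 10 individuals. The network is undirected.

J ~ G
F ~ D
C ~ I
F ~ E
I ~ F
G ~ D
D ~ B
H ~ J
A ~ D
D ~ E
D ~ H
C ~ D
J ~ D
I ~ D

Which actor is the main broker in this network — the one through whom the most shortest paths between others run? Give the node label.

Unnormalized betweenness of each node: A:0, B:0, C:0, D:59/2, E:0, F:1/2, G:0, H:0, I:1/2, J:1/2.
D has the largest value, 59/2, making it the main broker — the node through which the most shortest paths run.

D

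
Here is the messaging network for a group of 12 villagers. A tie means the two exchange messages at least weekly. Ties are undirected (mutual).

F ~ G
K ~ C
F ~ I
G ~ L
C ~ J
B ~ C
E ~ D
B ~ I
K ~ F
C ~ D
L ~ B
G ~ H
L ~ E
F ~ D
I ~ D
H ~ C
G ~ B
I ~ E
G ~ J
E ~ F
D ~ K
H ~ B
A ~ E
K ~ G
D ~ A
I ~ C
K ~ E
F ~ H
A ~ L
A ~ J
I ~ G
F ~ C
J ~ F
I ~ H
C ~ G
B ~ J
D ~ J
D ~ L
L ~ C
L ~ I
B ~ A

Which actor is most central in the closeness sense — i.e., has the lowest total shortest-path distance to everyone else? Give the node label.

Farness (sum of distances to all others) for each node — A:17, B:15, C:13, D:14, E:16, F:14, G:14, H:17, I:14, J:16, K:17, L:15.
The smallest farness is 13, for C, so C has the highest closeness.

C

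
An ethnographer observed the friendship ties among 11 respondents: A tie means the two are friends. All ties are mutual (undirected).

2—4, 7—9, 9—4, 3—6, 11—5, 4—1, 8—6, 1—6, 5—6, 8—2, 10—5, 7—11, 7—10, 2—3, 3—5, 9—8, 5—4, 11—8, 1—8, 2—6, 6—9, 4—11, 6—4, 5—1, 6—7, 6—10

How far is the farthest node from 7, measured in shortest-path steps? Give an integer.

2

Distances from 7: 1:2, 2:2, 3:2, 4:2, 5:2, 6:1, 8:2, 9:1, 10:1, 11:1.
The largest is 2 (to 5, 4, 8, 3, 2, and 1), so the eccentricity of 7 is 2.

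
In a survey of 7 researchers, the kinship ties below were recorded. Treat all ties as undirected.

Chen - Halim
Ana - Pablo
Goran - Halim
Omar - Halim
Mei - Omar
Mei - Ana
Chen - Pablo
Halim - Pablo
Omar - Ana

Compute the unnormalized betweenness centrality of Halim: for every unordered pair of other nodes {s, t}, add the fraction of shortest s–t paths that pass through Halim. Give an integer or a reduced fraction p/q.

7

Pairs whose geodesics pass through Halim — Pablo–Goran: 1; Pablo–Omar: 1/2; Chen–Goran: 1; Chen–Mei: 1/2; Chen–Omar: 1; Goran–Mei: 1; Goran–Omar: 1; Goran–Ana: 2/2.
All other pairs contribute 0.
Summing the contributions gives betweenness(Halim) = 7.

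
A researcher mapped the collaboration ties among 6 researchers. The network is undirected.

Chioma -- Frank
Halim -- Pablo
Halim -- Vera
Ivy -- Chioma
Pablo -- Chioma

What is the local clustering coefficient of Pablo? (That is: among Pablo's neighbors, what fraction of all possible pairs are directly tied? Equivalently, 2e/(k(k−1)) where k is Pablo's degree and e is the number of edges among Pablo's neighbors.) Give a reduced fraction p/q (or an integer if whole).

Pablo's neighbors: Chioma and Halim (k = 2).
Possible neighbor pairs: C(2,2) = 1. Edges among them: none → e = 0.
Clustering(Pablo) = 0/1.

0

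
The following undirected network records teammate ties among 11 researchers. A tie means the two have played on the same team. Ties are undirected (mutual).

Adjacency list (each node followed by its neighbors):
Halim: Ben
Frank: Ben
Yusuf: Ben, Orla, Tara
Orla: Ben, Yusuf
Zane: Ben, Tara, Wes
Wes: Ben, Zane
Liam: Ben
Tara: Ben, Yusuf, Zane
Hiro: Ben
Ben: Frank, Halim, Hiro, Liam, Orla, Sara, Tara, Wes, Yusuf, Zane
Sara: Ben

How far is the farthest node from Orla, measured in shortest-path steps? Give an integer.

2

Distances from Orla: Ben:1, Frank:2, Halim:2, Hiro:2, Liam:2, Sara:2, Tara:2, Wes:2, Yusuf:1, Zane:2.
The largest is 2 (to Halim, Hiro, Zane, Frank, Tara, Sara, Wes, and Liam), so the eccentricity of Orla is 2.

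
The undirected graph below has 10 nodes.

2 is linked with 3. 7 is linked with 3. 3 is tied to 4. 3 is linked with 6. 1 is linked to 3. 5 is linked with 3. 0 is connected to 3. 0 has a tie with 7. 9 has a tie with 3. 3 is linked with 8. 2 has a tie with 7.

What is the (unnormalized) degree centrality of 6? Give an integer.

6 is directly tied to 3. That is 1 neighbor, so the degree of 6 is 1.

1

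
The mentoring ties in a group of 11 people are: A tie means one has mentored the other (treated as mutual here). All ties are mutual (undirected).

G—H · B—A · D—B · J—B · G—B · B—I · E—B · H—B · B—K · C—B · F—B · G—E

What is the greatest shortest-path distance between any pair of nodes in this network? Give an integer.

2

Eccentricity of each node (its greatest distance to any other): A:2, B:1, C:2, D:2, E:2, F:2, G:2, H:2, I:2, J:2, K:2.
The maximum eccentricity is 2, realized for instance by the pair K–H via K – B – H. So the diameter is 2.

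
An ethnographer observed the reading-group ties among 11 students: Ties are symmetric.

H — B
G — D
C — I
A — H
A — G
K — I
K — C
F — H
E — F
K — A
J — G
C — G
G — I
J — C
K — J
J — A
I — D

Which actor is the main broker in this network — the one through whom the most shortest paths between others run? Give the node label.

A

Unnormalized betweenness of each node: A:97/4, B:0, C:7/12, D:0, E:0, F:9, G:11, H:23, I:7/4, J:23/12, K:9/2.
A has the largest value, 97/4, making it the main broker — the node through which the most shortest paths run.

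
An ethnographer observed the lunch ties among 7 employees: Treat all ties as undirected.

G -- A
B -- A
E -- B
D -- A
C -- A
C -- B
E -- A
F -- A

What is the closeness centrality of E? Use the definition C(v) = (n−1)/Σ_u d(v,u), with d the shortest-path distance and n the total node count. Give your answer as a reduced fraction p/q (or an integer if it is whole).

Distances from E: A:1, B:1, C:2, D:2, F:2, G:2. Sum = 10.
n = 7, so closeness = 6/10 = 3/5.

3/5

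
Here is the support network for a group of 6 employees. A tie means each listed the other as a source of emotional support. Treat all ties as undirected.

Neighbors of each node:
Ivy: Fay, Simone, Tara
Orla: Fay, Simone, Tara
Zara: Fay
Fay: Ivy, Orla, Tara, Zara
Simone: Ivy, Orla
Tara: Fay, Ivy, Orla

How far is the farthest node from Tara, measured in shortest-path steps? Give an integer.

Distances from Tara: Fay:1, Ivy:1, Orla:1, Simone:2, Zara:2.
The largest is 2 (to Simone and Zara), so the eccentricity of Tara is 2.

2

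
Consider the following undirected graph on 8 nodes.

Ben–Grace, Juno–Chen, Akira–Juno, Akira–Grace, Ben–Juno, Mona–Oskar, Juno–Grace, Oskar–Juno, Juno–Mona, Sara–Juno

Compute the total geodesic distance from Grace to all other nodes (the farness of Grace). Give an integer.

Distances from Grace: Akira:1, Ben:1, Chen:2, Juno:1, Mona:2, Oskar:2, Sara:2.
Sum = 1 + 1 + 2 + 1 + 2 + 2 + 2 = 11.

11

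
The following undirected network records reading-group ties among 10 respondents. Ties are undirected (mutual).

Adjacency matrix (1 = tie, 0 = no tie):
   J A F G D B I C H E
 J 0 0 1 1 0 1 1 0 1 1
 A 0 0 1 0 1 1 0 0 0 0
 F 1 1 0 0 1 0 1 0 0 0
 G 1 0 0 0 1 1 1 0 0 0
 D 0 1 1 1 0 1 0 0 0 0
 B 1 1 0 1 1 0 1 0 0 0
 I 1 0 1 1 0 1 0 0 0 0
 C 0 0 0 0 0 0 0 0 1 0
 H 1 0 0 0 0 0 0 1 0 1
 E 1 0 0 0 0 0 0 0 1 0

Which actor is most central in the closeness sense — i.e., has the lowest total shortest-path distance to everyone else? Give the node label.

Farness (sum of distances to all others) for each node — A:19, B:14, C:25, D:18, E:18, F:15, G:15, H:17, I:15, J:12.
The smallest farness is 12, for J, so J has the highest closeness.

J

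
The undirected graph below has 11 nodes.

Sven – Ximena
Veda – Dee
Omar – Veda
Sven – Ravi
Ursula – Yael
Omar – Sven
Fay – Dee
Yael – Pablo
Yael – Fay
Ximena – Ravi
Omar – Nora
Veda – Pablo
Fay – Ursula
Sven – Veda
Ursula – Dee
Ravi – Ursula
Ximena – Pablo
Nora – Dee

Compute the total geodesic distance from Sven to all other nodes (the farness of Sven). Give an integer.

Distances from Sven: Dee:2, Fay:3, Nora:2, Omar:1, Pablo:2, Ravi:1, Ursula:2, Veda:1, Ximena:1, Yael:3.
Sum = 2 + 3 + 2 + 1 + 2 + 1 + 2 + 1 + 1 + 3 = 18.

18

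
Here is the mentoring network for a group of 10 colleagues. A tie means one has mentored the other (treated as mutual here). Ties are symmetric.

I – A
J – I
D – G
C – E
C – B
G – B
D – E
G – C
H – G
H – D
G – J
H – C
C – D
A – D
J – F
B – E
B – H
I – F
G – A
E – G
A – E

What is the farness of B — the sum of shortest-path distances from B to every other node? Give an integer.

16

Distances from B: A:2, C:1, D:2, E:1, F:3, G:1, H:1, I:3, J:2.
Sum = 2 + 1 + 2 + 1 + 3 + 1 + 1 + 3 + 2 = 16.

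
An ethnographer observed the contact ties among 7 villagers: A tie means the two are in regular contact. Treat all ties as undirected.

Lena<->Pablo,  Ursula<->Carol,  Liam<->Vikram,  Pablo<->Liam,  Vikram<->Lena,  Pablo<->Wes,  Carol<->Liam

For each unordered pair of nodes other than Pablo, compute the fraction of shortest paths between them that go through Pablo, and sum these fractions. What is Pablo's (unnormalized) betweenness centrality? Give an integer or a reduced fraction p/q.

Pairs whose geodesics pass through Pablo — Wes–Ursula: 1; Wes–Carol: 1; Wes–Liam: 1; Wes–Vikram: 2/2; Wes–Lena: 1; Ursula–Lena: 1/2; Carol–Lena: 1/2; Liam–Lena: 1/2.
All other pairs contribute 0.
Summing the contributions gives betweenness(Pablo) = 13/2.

13/2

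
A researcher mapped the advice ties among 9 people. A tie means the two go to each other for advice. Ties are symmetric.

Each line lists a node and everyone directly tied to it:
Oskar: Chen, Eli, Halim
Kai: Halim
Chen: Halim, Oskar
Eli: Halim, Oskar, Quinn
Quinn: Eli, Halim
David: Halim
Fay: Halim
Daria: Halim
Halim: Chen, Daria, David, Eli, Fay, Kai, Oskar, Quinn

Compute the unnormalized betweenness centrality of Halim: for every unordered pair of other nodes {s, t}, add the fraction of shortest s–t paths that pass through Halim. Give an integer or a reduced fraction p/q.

24

Pairs whose geodesics pass through Halim — Quinn–Daria: 1; Quinn–Kai: 1; Quinn–Chen: 1; Quinn–Oskar: 1/2; Quinn–Fay: 1; Quinn–David: 1; Daria–Kai: 1; Daria–Chen: 1; Daria–Oskar: 1; Daria–Fay: 1; Daria–David: 1; Daria–Eli: 1; Kai–Chen: 1; Kai–Oskar: 1 … (+11 more pairs).
All other pairs contribute 0.
Summing the contributions gives betweenness(Halim) = 24.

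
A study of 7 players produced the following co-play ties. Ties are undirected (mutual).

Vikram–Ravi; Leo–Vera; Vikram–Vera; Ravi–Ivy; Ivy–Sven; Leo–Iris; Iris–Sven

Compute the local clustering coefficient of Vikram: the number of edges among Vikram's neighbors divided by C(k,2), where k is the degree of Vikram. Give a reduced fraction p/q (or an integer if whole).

Vikram's neighbors: Ravi and Vera (k = 2).
Possible neighbor pairs: C(2,2) = 1. Edges among them: none → e = 0.
Clustering(Vikram) = 0/1.

0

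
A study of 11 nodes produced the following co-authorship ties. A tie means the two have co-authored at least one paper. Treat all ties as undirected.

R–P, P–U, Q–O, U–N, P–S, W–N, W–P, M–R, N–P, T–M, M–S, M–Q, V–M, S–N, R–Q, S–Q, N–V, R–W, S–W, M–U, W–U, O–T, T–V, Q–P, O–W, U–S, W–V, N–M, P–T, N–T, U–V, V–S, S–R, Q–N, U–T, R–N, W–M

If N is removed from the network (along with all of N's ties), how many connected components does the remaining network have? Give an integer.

1

N's neighbors (M, P, Q, R, S, T, U, V, and W) remain reachable from one another through other ties, so the rest of the network stays in one piece.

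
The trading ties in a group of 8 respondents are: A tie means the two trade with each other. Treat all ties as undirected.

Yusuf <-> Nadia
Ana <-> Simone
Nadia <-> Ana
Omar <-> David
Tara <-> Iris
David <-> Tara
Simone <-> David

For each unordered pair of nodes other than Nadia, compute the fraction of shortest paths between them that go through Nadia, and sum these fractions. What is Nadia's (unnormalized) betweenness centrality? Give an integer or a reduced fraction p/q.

6

Pairs whose geodesics pass through Nadia — Yusuf–David: 1; Yusuf–Tara: 1; Yusuf–Omar: 1; Yusuf–Iris: 1; Yusuf–Ana: 1; Yusuf–Simone: 1.
All other pairs contribute 0.
Summing the contributions gives betweenness(Nadia) = 6.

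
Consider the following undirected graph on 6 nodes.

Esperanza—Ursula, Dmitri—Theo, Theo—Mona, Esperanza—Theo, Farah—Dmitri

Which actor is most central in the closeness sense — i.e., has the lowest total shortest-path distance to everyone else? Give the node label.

Farness (sum of distances to all others) for each node — Dmitri:9, Esperanza:9, Farah:13, Mona:11, Theo:7, Ursula:13.
The smallest farness is 7, for Theo, so Theo has the highest closeness.

Theo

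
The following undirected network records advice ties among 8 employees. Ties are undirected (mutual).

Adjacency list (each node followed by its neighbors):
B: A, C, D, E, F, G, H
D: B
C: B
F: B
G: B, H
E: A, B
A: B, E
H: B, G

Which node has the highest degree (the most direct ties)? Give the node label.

B

Degrees — A:2, B:7, C:1, D:1, E:2, F:1, G:2, H:2.
The maximum is 7, attained only by B.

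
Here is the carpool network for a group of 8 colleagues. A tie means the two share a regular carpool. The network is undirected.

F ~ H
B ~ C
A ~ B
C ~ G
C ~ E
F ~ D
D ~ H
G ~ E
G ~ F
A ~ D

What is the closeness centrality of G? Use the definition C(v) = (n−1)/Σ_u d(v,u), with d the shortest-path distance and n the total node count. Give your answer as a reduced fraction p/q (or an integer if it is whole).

Distances from G: A:3, B:2, C:1, D:2, E:1, F:1, H:2. Sum = 12.
n = 8, so closeness = 7/12.

7/12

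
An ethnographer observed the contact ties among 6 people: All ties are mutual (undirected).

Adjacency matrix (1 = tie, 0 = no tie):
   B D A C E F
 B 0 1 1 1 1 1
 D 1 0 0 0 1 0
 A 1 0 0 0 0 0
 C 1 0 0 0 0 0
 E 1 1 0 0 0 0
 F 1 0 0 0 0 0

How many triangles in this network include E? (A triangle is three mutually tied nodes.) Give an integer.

1

E's neighbors: B and D.
Neighbor pairs that are themselves tied: E–B–D. Each forms one triangle with E, for 1 in total.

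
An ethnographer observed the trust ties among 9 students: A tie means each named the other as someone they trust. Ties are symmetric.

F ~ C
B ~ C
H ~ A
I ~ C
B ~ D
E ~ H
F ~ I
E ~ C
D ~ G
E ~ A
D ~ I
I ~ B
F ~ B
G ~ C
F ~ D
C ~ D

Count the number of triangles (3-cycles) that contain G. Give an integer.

G's neighbors: C and D.
Neighbor pairs that are themselves tied: G–C–D. Each forms one triangle with G, for 1 in total.

1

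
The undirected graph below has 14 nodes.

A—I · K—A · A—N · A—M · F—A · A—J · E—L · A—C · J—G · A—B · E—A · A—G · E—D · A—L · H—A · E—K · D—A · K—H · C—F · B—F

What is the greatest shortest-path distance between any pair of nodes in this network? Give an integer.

2

Eccentricity of each node (its greatest distance to any other): A:1, B:2, C:2, D:2, E:2, F:2, G:2, H:2, I:2, J:2, K:2, L:2, M:2, N:2.
The maximum eccentricity is 2, realized for instance by the pair C–I via C – A – I. So the diameter is 2.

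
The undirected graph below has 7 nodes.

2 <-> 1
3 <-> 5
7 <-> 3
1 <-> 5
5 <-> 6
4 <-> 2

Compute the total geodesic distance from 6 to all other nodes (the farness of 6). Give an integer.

Distances from 6: 1:2, 2:3, 3:2, 4:4, 5:1, 7:3.
Sum = 2 + 3 + 2 + 4 + 1 + 3 = 15.

15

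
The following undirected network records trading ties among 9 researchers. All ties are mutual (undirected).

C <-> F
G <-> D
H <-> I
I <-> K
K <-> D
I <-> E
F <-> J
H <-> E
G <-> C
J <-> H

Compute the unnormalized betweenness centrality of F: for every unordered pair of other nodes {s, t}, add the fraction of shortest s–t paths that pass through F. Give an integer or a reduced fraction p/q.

Pairs whose geodesics pass through F — H–G: 1/2; H–C: 1; E–C: 1; I–C: 1/2; D–J: 1/2; G–J: 1; C–J: 1.
All other pairs contribute 0.
Summing the contributions gives betweenness(F) = 11/2.

11/2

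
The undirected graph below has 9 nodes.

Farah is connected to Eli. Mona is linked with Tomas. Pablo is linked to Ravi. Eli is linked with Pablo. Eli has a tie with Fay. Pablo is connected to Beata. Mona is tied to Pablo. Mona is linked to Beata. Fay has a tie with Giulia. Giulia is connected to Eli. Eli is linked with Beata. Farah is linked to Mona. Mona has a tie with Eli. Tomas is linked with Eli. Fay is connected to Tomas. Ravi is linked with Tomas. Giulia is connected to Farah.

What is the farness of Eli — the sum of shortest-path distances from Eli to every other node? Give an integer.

9

Distances from Eli: Beata:1, Farah:1, Fay:1, Giulia:1, Mona:1, Pablo:1, Ravi:2, Tomas:1.
Sum = 1 + 1 + 1 + 1 + 1 + 1 + 2 + 1 = 9.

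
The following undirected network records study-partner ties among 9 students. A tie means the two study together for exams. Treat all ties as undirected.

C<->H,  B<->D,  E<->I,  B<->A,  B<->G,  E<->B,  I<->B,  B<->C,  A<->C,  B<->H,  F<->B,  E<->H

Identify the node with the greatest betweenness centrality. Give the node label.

Unnormalized betweenness of each node: A:0, B:45/2, C:1/2, D:0, E:1/2, F:0, G:0, H:1/2, I:0.
B has the largest value, 45/2, making it the main broker — the node through which the most shortest paths run.

B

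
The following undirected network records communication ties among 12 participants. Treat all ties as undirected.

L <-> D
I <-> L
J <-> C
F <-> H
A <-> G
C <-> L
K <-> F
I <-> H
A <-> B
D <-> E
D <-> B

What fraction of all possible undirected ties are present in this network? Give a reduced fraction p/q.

There are 11 edges and 12 nodes, so the maximum possible is C(12,2) = 66.
Density = 11/66 = 1/6.

1/6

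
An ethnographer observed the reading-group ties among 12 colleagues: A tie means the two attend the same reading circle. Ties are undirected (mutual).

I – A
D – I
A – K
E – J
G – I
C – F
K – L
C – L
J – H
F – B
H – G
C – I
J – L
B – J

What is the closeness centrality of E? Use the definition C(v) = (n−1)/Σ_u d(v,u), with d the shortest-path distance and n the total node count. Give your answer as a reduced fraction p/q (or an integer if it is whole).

11/32

Distances from E: A:4, B:2, C:3, D:5, F:3, G:3, H:2, I:4, J:1, K:3, L:2. Sum = 32.
n = 12, so closeness = 11/32.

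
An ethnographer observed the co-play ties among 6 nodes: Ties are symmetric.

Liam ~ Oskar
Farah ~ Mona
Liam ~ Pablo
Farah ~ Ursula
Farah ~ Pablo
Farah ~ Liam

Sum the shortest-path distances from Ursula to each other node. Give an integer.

10

Distances from Ursula: Farah:1, Liam:2, Mona:2, Oskar:3, Pablo:2.
Sum = 1 + 2 + 2 + 3 + 2 = 10.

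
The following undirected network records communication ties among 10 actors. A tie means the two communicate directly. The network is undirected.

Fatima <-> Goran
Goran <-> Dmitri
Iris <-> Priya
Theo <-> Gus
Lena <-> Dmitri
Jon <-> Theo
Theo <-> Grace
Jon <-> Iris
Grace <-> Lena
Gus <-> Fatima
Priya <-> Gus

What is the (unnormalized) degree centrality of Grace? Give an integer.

Grace is directly tied to Lena and Theo. That is 2 neighbors, so the degree of Grace is 2.

2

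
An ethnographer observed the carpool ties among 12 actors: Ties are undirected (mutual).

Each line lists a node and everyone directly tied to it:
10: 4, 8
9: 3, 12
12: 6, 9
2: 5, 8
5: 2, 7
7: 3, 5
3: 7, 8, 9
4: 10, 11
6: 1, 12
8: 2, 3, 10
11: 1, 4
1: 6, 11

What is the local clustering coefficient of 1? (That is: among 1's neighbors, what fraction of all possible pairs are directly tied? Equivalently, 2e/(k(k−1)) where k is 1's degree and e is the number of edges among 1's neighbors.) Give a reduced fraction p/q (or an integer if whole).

0

1's neighbors: 6 and 11 (k = 2).
Possible neighbor pairs: C(2,2) = 1. Edges among them: none → e = 0.
Clustering(1) = 0/1.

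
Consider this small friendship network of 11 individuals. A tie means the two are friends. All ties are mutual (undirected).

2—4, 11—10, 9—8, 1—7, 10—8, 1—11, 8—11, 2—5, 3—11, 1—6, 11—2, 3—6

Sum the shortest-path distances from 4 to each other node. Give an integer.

Distances from 4: 1:3, 2:1, 3:3, 5:2, 6:4, 7:4, 8:3, 9:4, 10:3, 11:2.
Sum = 3 + 1 + 3 + 2 + 4 + 4 + 3 + 4 + 3 + 2 = 29.

29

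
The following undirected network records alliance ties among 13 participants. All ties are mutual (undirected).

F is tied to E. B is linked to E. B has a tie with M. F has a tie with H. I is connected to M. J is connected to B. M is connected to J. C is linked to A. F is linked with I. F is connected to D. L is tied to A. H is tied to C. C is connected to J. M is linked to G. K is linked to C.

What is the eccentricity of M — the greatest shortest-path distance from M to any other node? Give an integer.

4

Distances from M: A:3, B:1, C:2, D:3, E:2, F:2, G:1, H:3, I:1, J:1, K:3, L:4.
The largest is 4 (to L), so the eccentricity of M is 4.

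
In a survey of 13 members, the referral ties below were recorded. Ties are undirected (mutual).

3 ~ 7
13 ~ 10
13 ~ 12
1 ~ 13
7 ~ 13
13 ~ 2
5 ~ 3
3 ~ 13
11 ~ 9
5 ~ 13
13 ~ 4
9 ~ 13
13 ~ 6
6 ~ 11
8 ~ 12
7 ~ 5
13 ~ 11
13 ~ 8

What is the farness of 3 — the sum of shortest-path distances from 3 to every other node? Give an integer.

21

Distances from 3: 1:2, 2:2, 4:2, 5:1, 6:2, 7:1, 8:2, 9:2, 10:2, 11:2, 12:2, 13:1.
Sum = 2 + 2 + 2 + 1 + 2 + 1 + 2 + 2 + 2 + 2 + 2 + 1 = 21.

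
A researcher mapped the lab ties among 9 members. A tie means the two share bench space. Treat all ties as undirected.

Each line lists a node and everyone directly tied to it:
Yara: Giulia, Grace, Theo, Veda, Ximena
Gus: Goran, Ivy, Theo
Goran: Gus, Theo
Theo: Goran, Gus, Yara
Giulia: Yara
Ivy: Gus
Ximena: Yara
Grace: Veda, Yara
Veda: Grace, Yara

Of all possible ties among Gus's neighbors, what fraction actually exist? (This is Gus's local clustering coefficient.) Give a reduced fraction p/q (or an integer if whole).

Gus's neighbors: Goran, Ivy, and Theo (k = 3).
Possible neighbor pairs: C(3,2) = 3. Edges among them: Goran–Theo → e = 1.
Clustering(Gus) = 1/3.

1/3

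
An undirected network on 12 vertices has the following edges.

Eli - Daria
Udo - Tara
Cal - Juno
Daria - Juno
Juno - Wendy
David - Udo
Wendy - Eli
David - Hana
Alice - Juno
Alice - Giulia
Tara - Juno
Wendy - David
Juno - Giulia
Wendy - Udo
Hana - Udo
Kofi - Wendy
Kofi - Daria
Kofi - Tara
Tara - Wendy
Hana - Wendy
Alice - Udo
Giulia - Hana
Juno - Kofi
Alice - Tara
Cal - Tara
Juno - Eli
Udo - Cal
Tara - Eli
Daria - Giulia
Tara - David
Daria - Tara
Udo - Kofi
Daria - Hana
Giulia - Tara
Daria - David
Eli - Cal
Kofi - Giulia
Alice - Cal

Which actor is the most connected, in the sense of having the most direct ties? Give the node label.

Tara

Degrees — Alice:5, Cal:5, Daria:7, David:5, Eli:5, Giulia:6, Hana:5, Juno:8, Kofi:6, Tara:10, Udo:7, Wendy:7.
The maximum is 10, attained only by Tara.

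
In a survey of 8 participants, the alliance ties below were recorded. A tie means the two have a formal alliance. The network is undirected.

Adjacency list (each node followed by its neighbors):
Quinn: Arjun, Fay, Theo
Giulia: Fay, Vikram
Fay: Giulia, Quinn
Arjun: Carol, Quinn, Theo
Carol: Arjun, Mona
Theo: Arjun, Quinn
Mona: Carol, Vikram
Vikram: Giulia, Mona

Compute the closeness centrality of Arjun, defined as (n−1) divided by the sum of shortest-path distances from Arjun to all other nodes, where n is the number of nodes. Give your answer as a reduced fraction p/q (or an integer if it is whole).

7/13

Distances from Arjun: Carol:1, Fay:2, Giulia:3, Mona:2, Quinn:1, Theo:1, Vikram:3. Sum = 13.
n = 8, so closeness = 7/13.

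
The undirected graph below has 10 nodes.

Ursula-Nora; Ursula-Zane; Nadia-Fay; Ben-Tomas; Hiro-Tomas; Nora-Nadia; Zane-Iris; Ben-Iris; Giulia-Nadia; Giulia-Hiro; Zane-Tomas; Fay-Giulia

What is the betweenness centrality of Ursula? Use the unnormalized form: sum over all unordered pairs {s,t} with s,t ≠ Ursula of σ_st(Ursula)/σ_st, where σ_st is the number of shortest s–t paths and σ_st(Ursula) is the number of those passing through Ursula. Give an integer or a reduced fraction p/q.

Pairs whose geodesics pass through Ursula — Zane–Fay: 1/2; Zane–Nadia: 1; Zane–Nora: 1; Iris–Fay: 1/3; Iris–Nadia: 1; Iris–Nora: 1; Ben–Nora: 2/2; Tomas–Nora: 1.
All other pairs contribute 0.
Summing the contributions gives betweenness(Ursula) = 41/6.

41/6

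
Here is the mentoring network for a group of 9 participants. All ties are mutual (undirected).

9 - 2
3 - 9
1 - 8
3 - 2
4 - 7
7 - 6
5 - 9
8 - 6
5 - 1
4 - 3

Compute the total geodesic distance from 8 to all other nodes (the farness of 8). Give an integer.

20

Distances from 8: 1:1, 2:4, 3:4, 4:3, 5:2, 6:1, 7:2, 9:3.
Sum = 1 + 4 + 4 + 3 + 2 + 1 + 2 + 3 = 20.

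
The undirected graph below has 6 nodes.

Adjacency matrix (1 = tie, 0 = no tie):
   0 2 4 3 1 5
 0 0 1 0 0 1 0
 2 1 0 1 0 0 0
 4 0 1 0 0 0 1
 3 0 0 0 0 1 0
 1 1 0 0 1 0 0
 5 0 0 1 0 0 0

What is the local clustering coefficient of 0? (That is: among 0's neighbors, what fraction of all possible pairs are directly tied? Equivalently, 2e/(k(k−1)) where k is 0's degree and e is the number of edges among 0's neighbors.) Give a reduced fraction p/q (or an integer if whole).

0's neighbors: 1 and 2 (k = 2).
Possible neighbor pairs: C(2,2) = 1. Edges among them: none → e = 0.
Clustering(0) = 0/1.

0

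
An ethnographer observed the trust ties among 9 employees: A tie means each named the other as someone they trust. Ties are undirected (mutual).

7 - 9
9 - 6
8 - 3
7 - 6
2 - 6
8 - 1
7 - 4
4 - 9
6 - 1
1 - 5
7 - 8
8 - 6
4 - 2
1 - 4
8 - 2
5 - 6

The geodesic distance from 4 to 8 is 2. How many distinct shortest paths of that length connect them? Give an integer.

The shortest distance is 2. The length-2 paths are: 4–2–8; 4–7–8; 4–1–8.
That gives 3 distinct shortest paths.

3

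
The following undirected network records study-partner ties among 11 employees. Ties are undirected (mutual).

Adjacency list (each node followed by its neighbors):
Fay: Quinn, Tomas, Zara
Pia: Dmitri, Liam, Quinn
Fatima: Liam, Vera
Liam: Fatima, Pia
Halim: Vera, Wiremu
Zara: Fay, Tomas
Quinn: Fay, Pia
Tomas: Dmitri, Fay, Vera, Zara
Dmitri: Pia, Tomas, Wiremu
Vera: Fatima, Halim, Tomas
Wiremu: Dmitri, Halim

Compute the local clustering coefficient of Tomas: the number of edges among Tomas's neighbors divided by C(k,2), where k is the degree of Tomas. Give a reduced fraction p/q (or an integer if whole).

Tomas's neighbors: Dmitri, Fay, Vera, and Zara (k = 4).
Possible neighbor pairs: C(4,2) = 6. Edges among them: Fay–Zara → e = 1.
Clustering(Tomas) = 1/6.

1/6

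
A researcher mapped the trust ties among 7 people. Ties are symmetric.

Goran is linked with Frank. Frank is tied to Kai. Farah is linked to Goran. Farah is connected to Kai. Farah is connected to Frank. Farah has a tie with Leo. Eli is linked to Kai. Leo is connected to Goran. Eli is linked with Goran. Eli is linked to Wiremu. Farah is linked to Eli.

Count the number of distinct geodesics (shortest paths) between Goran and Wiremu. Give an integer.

The shortest distance is 2, and the only length-2 path is Goran–Eli–Wiremu. So there is exactly 1 shortest path.

1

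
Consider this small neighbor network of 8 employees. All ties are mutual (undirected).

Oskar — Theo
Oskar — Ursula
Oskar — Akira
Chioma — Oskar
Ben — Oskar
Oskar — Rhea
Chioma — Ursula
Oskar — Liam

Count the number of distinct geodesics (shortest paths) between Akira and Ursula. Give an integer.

The shortest distance is 2, and the only length-2 path is Akira–Oskar–Ursula. So there is exactly 1 shortest path.

1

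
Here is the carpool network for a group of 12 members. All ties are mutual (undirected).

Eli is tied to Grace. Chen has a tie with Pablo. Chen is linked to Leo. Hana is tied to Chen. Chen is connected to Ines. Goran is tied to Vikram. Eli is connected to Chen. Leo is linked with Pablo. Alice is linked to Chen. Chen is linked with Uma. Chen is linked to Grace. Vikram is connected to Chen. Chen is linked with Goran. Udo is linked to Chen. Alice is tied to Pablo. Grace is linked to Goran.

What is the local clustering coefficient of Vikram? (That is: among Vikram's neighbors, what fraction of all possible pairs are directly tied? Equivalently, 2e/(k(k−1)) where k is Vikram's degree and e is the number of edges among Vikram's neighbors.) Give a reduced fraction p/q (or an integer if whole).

1

Vikram's neighbors: Chen and Goran (k = 2).
Possible neighbor pairs: C(2,2) = 1. Edges among them: Chen–Goran → e = 1.
Clustering(Vikram) = 1/1.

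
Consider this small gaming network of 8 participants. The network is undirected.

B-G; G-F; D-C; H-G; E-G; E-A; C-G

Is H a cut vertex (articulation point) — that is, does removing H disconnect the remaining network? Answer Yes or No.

No

Even without H, every remaining node can still reach every other (the residual graph is connected), so H is not a cut vertex.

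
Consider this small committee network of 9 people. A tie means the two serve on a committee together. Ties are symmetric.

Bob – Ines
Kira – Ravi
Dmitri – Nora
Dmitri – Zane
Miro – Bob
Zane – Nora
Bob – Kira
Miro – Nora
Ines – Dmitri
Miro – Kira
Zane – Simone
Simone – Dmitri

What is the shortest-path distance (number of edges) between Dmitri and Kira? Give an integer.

One shortest route is Dmitri – Nora – Miro – Kira, which uses 3 edges, and at distance 2 from Dmitri we only reach {Bob, Miro}, which does not include Kira. So d(Dmitri,Kira) = 3.

3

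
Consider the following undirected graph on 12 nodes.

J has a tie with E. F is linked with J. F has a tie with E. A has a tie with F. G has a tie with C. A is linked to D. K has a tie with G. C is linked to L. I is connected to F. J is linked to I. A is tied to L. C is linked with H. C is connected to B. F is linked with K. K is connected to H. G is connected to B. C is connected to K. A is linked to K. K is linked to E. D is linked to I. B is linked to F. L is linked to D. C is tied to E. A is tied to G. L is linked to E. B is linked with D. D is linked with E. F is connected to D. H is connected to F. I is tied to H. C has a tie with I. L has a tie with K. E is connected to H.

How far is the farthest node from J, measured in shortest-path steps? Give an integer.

Distances from J: A:2, B:2, C:2, D:2, E:1, F:1, G:3, H:2, I:1, K:2, L:2.
The largest is 3 (to G), so the eccentricity of J is 3.

3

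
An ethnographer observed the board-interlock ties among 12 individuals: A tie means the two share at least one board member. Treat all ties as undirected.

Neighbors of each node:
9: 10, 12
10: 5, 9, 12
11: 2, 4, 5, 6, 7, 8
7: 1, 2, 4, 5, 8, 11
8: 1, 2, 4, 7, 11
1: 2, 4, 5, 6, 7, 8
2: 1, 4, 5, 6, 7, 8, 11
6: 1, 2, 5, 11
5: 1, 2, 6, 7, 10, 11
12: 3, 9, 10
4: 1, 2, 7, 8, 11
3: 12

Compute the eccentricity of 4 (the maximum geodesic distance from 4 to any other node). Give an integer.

5

Distances from 4: 1:1, 2:1, 3:5, 5:2, 6:2, 7:1, 8:1, 9:4, 10:3, 11:1, 12:4.
The largest is 5 (to 3), so the eccentricity of 4 is 5.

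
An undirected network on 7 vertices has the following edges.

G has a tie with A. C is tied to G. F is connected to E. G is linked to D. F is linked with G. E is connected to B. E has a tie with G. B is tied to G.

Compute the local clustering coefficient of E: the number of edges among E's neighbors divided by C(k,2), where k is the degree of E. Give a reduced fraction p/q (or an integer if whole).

2/3

E's neighbors: B, F, and G (k = 3).
Possible neighbor pairs: C(3,2) = 3. Edges among them: B–G, F–G → e = 2.
Clustering(E) = 2/3.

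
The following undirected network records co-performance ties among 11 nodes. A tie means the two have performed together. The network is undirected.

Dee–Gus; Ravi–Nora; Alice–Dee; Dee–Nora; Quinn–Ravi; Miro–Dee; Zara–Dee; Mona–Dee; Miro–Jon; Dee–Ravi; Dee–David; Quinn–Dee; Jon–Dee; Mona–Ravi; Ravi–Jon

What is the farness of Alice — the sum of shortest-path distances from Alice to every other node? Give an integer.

Distances from Alice: David:2, Dee:1, Gus:2, Jon:2, Miro:2, Mona:2, Nora:2, Quinn:2, Ravi:2, Zara:2.
Sum = 2 + 1 + 2 + 2 + 2 + 2 + 2 + 2 + 2 + 2 = 19.

19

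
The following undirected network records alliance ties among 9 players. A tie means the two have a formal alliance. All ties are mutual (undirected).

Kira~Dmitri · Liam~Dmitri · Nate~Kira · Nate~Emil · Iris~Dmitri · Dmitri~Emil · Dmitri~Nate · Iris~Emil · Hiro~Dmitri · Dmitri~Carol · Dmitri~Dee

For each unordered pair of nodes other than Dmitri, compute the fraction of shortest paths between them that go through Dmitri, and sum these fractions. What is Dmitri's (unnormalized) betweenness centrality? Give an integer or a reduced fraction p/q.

24

Pairs whose geodesics pass through Dmitri — Liam–Iris: 1; Liam–Dee: 1; Liam–Carol: 1; Liam–Nate: 1; Liam–Kira: 1; Liam–Emil: 1; Liam–Hiro: 1; Iris–Dee: 1; Iris–Carol: 1; Iris–Nate: 1/2; Iris–Kira: 1; Iris–Hiro: 1; Dee–Carol: 1; Dee–Nate: 1 … (+11 more pairs).
All other pairs contribute 0.
Summing the contributions gives betweenness(Dmitri) = 24.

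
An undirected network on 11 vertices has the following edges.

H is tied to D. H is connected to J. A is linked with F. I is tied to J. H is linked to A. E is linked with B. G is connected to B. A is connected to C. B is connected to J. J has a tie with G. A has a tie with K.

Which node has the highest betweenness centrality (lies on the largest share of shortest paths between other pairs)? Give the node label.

Unnormalized betweenness of each node: A:24, B:9, C:0, D:0, E:0, F:0, G:0, H:29, I:0, J:27, K:0.
H has the largest value, 29, making it the main broker — the node through which the most shortest paths run.

H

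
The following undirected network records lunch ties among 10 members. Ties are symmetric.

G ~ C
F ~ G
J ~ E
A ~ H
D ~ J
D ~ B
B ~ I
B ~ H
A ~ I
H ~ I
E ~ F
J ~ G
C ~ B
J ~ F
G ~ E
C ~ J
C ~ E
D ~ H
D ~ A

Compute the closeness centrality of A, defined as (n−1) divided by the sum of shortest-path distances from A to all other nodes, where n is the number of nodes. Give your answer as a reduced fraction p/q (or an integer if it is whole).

Distances from A: B:2, C:3, D:1, E:3, F:3, G:3, H:1, I:1, J:2. Sum = 19.
n = 10, so closeness = 9/19.

9/19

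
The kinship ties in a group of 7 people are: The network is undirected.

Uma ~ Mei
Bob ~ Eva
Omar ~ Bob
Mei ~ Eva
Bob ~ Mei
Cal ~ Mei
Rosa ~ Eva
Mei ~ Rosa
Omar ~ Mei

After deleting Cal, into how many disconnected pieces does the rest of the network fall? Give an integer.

Cal's neighbors (Mei) remain reachable from one another through other ties, so the rest of the network stays in one piece.

1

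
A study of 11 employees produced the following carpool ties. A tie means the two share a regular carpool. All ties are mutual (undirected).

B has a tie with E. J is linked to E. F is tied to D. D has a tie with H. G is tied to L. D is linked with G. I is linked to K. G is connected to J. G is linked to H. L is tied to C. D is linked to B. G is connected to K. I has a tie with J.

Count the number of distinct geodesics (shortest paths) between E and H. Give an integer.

2

The shortest distance is 3. The length-3 paths are: E–J–G–H; E–B–D–H.
That gives 2 distinct shortest paths.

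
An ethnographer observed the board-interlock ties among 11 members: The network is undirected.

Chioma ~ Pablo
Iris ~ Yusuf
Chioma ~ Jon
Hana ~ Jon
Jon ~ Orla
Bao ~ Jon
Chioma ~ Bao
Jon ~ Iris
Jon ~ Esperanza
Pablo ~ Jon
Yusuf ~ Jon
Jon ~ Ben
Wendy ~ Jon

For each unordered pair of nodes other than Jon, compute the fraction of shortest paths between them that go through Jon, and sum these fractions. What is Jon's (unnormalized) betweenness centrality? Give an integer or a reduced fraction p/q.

83/2

Pairs whose geodesics pass through Jon — Esperanza–Chioma: 1; Esperanza–Pablo: 1; Esperanza–Iris: 1; Esperanza–Hana: 1; Esperanza–Ben: 1; Esperanza–Orla: 1; Esperanza–Wendy: 1; Esperanza–Yusuf: 1; Esperanza–Bao: 1; Chioma–Iris: 1; Chioma–Hana: 1; Chioma–Ben: 1; Chioma–Orla: 1; Chioma–Wendy: 1 … (+28 more pairs).
All other pairs contribute 0.
Summing the contributions gives betweenness(Jon) = 83/2.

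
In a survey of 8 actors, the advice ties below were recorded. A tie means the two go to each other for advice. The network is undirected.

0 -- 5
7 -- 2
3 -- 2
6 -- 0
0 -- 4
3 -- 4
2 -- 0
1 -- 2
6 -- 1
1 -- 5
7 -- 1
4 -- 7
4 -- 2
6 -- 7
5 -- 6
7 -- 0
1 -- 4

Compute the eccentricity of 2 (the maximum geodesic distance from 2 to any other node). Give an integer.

2

Distances from 2: 0:1, 1:1, 3:1, 4:1, 5:2, 6:2, 7:1.
The largest is 2 (to 6 and 5), so the eccentricity of 2 is 2.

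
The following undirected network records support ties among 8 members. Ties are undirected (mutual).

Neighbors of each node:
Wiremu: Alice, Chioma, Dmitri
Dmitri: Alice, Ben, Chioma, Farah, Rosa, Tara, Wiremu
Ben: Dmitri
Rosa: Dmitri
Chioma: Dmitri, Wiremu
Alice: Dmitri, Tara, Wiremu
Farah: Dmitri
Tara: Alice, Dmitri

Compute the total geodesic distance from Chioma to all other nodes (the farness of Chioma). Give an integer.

Distances from Chioma: Alice:2, Ben:2, Dmitri:1, Farah:2, Rosa:2, Tara:2, Wiremu:1.
Sum = 2 + 2 + 1 + 2 + 2 + 2 + 1 = 12.

12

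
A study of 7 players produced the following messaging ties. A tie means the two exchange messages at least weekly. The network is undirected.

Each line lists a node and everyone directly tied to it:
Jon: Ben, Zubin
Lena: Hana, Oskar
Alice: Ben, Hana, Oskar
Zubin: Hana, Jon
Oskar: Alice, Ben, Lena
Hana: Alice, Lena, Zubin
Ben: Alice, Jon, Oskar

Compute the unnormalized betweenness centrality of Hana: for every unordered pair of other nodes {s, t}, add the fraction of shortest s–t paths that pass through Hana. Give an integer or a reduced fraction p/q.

Pairs whose geodesics pass through Hana — Lena–Alice: 1/2; Lena–Jon: 1/2; Lena–Zubin: 1; Oskar–Zubin: 2/3; Alice–Zubin: 1.
All other pairs contribute 0.
Summing the contributions gives betweenness(Hana) = 11/3.

11/3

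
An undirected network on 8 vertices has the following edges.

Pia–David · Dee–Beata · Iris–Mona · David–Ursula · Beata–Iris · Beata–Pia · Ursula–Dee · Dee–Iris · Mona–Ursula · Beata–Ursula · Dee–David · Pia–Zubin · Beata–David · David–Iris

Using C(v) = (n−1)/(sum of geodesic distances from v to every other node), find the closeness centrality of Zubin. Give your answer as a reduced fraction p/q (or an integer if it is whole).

Distances from Zubin: Beata:2, David:2, Dee:3, Iris:3, Mona:4, Pia:1, Ursula:3. Sum = 18.
n = 8, so closeness = 7/18.

7/18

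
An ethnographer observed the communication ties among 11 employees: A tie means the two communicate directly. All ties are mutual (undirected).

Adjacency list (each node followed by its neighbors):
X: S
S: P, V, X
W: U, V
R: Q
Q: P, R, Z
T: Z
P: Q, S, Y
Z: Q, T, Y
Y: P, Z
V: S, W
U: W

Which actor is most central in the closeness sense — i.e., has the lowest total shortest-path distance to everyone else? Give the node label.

P

Farness (sum of distances to all others) for each node — P:21, Q:24, R:33, S:22, T:38, U:43, V:27, W:34, X:31, Y:26, Z:29.
The smallest farness is 21, for P, so P has the highest closeness.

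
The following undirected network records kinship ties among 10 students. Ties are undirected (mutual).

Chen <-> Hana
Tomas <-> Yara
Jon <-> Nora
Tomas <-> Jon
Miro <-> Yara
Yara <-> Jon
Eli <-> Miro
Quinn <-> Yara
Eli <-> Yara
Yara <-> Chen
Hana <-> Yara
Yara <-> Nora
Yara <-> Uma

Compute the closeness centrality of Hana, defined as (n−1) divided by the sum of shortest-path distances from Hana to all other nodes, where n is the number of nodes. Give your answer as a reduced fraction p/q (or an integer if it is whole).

9/16

Distances from Hana: Chen:1, Eli:2, Jon:2, Miro:2, Nora:2, Quinn:2, Tomas:2, Uma:2, Yara:1. Sum = 16.
n = 10, so closeness = 9/16.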